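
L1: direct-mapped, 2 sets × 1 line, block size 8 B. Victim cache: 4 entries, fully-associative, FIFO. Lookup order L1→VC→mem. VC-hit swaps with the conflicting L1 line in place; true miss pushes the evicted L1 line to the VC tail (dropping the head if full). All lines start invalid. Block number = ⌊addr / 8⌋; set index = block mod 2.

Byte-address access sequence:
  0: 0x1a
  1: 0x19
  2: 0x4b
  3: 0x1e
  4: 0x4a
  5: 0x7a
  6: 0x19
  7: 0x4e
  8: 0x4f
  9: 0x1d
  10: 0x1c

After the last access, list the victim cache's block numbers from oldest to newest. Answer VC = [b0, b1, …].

VC = [15, 9]

#0 0x1a→b3/s1 MISS; vc=[]
#1 0x19→b3/s1 L1-HIT; vc=[]
#2 0x4b→b9/s1 MISS; vc=[3]
#3 0x1e→b3/s1 VC-HIT; vc=[9]
#4 0x4a→b9/s1 VC-HIT; vc=[3]
#5 0x7a→b15/s1 MISS; vc=[3,9]
#6 0x19→b3/s1 VC-HIT; vc=[15,9]
#7 0x4e→b9/s1 VC-HIT; vc=[15,3]
#8 0x4f→b9/s1 L1-HIT; vc=[15,3]
#9 0x1d→b3/s1 VC-HIT; vc=[15,9]
#10 0x1c→b3/s1 L1-HIT; vc=[15,9]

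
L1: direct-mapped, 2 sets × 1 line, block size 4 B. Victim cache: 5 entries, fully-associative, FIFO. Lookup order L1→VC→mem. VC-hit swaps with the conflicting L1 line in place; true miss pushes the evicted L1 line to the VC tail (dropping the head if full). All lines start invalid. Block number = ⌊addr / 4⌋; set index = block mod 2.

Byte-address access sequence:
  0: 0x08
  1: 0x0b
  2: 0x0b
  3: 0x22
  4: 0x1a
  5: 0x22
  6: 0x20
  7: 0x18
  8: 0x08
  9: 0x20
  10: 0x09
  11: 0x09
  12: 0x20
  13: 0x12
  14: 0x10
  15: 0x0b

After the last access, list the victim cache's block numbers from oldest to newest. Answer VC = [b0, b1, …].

  [0] addr=0x8 blk=2 s=0: MISS | VC []
  [1] addr=0xb blk=2 s=0: L1-HIT | VC []
  [2] addr=0xb blk=2 s=0: L1-HIT | VC []
  [3] addr=0x22 blk=8 s=0: MISS | VC [2]
  [4] addr=0x1a blk=6 s=0: MISS | VC [2, 8]
  [5] addr=0x22 blk=8 s=0: VC-HIT | VC [2, 6]
  [6] addr=0x20 blk=8 s=0: L1-HIT | VC [2, 6]
  [7] addr=0x18 blk=6 s=0: VC-HIT | VC [2, 8]
  [8] addr=0x8 blk=2 s=0: VC-HIT | VC [6, 8]
  [9] addr=0x20 blk=8 s=0: VC-HIT | VC [6, 2]
  [10] addr=0x9 blk=2 s=0: VC-HIT | VC [6, 8]
  [11] addr=0x9 blk=2 s=0: L1-HIT | VC [6, 8]
  [12] addr=0x20 blk=8 s=0: VC-HIT | VC [6, 2]
  [13] addr=0x12 blk=4 s=0: MISS | VC [6, 2, 8]
  [14] addr=0x10 blk=4 s=0: L1-HIT | VC [6, 2, 8]
  [15] addr=0xb blk=2 s=0: VC-HIT | VC [6, 4, 8]

VC = [6, 4, 8]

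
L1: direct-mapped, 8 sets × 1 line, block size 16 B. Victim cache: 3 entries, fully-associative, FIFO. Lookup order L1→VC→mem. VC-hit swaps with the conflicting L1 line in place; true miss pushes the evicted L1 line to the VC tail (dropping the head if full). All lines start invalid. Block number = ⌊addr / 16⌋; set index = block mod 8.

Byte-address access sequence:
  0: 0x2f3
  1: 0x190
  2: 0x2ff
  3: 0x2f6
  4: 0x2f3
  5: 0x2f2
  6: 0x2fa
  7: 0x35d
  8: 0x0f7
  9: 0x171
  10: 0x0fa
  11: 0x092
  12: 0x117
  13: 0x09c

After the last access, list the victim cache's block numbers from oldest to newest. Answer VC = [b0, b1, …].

  [0] addr=0x2f3 blk=47 s=7: MISS | VC []
  [1] addr=0x190 blk=25 s=1: MISS | VC []
  [2] addr=0x2ff blk=47 s=7: L1-HIT | VC []
  [3] addr=0x2f6 blk=47 s=7: L1-HIT | VC []
  [4] addr=0x2f3 blk=47 s=7: L1-HIT | VC []
  [5] addr=0x2f2 blk=47 s=7: L1-HIT | VC []
  [6] addr=0x2fa blk=47 s=7: L1-HIT | VC []
  [7] addr=0x35d blk=53 s=5: MISS | VC []
  [8] addr=0xf7 blk=15 s=7: MISS | VC [47]
  [9] addr=0x171 blk=23 s=7: MISS | VC [47, 15]
  [10] addr=0xfa blk=15 s=7: VC-HIT | VC [47, 23]
  [11] addr=0x92 blk=9 s=1: MISS | VC [47, 23, 25]
  [12] addr=0x117 blk=17 s=1: MISS | VC [23, 25, 9]
  [13] addr=0x9c blk=9 s=1: VC-HIT | VC [23, 25, 17]

VC = [23, 25, 17]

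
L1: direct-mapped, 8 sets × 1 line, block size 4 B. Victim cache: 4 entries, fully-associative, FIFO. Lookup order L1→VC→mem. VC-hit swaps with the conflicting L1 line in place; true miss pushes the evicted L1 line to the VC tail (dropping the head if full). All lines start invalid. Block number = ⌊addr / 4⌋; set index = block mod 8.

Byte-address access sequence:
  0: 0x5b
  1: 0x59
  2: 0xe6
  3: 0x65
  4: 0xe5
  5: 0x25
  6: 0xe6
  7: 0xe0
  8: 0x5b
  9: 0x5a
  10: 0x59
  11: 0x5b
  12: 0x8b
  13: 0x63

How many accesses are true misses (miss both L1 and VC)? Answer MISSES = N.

0: 0x5b (blk 22, set 6) → MISS  vc=[]
1: 0x59 (blk 22, set 6) → L1-HIT  vc=[]
2: 0xe6 (blk 57, set 1) → MISS  vc=[]
3: 0x65 (blk 25, set 1) → MISS  vc=[57]
4: 0xe5 (blk 57, set 1) → VC-HIT  vc=[25]
5: 0x25 (blk 9, set 1) → MISS  vc=[25, 57]
6: 0xe6 (blk 57, set 1) → VC-HIT  vc=[25, 9]
7: 0xe0 (blk 56, set 0) → MISS  vc=[25, 9]
8: 0x5b (blk 22, set 6) → L1-HIT  vc=[25, 9]
9: 0x5a (blk 22, set 6) → L1-HIT  vc=[25, 9]
10: 0x59 (blk 22, set 6) → L1-HIT  vc=[25, 9]
11: 0x5b (blk 22, set 6) → L1-HIT  vc=[25, 9]
12: 0x8b (blk 34, set 2) → MISS  vc=[25, 9]
13: 0x63 (blk 24, set 0) → MISS  vc=[25, 9, 56]

MISSES = 7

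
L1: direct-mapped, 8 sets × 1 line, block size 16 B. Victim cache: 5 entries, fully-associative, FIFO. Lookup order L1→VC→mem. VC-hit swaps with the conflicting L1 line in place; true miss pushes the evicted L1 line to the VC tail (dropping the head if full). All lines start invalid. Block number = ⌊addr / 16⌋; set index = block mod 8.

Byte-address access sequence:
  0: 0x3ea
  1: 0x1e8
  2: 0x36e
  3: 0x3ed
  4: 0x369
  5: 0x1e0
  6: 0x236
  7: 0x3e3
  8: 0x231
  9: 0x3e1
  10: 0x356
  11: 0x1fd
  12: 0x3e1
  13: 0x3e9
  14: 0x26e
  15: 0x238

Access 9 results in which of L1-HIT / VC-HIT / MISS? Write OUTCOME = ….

OUTCOME = L1-HIT

  [0] addr=0x3ea blk=62 s=6: MISS | VC []
  [1] addr=0x1e8 blk=30 s=6: MISS | VC [62]
  [2] addr=0x36e blk=54 s=6: MISS | VC [62, 30]
  [3] addr=0x3ed blk=62 s=6: VC-HIT | VC [54, 30]
  [4] addr=0x369 blk=54 s=6: VC-HIT | VC [62, 30]
  [5] addr=0x1e0 blk=30 s=6: VC-HIT | VC [62, 54]
  [6] addr=0x236 blk=35 s=3: MISS | VC [62, 54]
  [7] addr=0x3e3 blk=62 s=6: VC-HIT | VC [30, 54]
  [8] addr=0x231 blk=35 s=3: L1-HIT | VC [30, 54]
  [9] addr=0x3e1 blk=62 s=6: L1-HIT | VC [30, 54]
  [10] addr=0x356 blk=53 s=5: MISS | VC [30, 54]
  [11] addr=0x1fd blk=31 s=7: MISS | VC [30, 54]
  [12] addr=0x3e1 blk=62 s=6: L1-HIT | VC [30, 54]
  [13] addr=0x3e9 blk=62 s=6: L1-HIT | VC [30, 54]
  [14] addr=0x26e blk=38 s=6: MISS | VC [30, 54, 62]
  [15] addr=0x238 blk=35 s=3: L1-HIT | VC [30, 54, 62]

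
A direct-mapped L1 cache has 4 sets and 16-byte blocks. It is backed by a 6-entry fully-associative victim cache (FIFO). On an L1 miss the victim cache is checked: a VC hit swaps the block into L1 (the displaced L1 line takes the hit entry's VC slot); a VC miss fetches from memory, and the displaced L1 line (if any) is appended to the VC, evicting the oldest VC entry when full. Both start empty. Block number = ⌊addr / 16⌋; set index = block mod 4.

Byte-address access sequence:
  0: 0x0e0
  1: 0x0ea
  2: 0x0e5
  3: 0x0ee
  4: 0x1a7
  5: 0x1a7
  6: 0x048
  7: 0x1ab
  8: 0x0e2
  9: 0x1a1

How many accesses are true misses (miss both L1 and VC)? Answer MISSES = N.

0: 0xe0 (blk 14, set 2) → MISS  vc=[]
1: 0xea (blk 14, set 2) → L1-HIT  vc=[]
2: 0xe5 (blk 14, set 2) → L1-HIT  vc=[]
3: 0xee (blk 14, set 2) → L1-HIT  vc=[]
4: 0x1a7 (blk 26, set 2) → MISS  vc=[14]
5: 0x1a7 (blk 26, set 2) → L1-HIT  vc=[14]
6: 0x48 (blk 4, set 0) → MISS  vc=[14]
7: 0x1ab (blk 26, set 2) → L1-HIT  vc=[14]
8: 0xe2 (blk 14, set 2) → VC-HIT  vc=[26]
9: 0x1a1 (blk 26, set 2) → VC-HIT  vc=[14]

MISSES = 3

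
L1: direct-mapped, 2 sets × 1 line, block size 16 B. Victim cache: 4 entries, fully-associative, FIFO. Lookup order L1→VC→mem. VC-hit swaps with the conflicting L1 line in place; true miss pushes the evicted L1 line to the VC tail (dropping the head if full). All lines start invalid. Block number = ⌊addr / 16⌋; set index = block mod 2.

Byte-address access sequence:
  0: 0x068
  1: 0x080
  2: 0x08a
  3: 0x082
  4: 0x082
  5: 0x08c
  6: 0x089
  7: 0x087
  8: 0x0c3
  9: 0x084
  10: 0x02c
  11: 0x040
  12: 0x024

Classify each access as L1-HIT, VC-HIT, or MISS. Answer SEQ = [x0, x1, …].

SEQ = [MISS, MISS, L1-HIT, L1-HIT, L1-HIT, L1-HIT, L1-HIT, L1-HIT, MISS, VC-HIT, MISS, MISS, VC-HIT]

#0 0x68→b6/s0 MISS; vc=[]
#1 0x80→b8/s0 MISS; vc=[6]
#2 0x8a→b8/s0 L1-HIT; vc=[6]
#3 0x82→b8/s0 L1-HIT; vc=[6]
#4 0x82→b8/s0 L1-HIT; vc=[6]
#5 0x8c→b8/s0 L1-HIT; vc=[6]
#6 0x89→b8/s0 L1-HIT; vc=[6]
#7 0x87→b8/s0 L1-HIT; vc=[6]
#8 0xc3→b12/s0 MISS; vc=[6,8]
#9 0x84→b8/s0 VC-HIT; vc=[6,12]
#10 0x2c→b2/s0 MISS; vc=[6,12,8]
#11 0x40→b4/s0 MISS; vc=[6,12,8,2]
#12 0x24→b2/s0 VC-HIT; vc=[6,12,8,4]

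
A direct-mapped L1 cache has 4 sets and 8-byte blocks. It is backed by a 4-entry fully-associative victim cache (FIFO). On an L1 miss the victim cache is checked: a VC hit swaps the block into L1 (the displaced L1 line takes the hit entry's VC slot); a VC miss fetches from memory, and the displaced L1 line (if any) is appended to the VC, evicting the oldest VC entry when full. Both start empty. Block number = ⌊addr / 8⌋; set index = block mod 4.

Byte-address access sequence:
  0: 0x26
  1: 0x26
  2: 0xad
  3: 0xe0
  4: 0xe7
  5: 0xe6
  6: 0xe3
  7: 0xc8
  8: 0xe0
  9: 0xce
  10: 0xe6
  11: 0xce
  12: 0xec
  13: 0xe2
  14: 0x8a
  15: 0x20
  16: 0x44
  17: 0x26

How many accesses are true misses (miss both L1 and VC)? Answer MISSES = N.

MISSES = 7

  [0] addr=0x26 blk=4 s=0: MISS | VC []
  [1] addr=0x26 blk=4 s=0: L1-HIT | VC []
  [2] addr=0xad blk=21 s=1: MISS | VC []
  [3] addr=0xe0 blk=28 s=0: MISS | VC [4]
  [4] addr=0xe7 blk=28 s=0: L1-HIT | VC [4]
  [5] addr=0xe6 blk=28 s=0: L1-HIT | VC [4]
  [6] addr=0xe3 blk=28 s=0: L1-HIT | VC [4]
  [7] addr=0xc8 blk=25 s=1: MISS | VC [4, 21]
  [8] addr=0xe0 blk=28 s=0: L1-HIT | VC [4, 21]
  [9] addr=0xce blk=25 s=1: L1-HIT | VC [4, 21]
  [10] addr=0xe6 blk=28 s=0: L1-HIT | VC [4, 21]
  [11] addr=0xce blk=25 s=1: L1-HIT | VC [4, 21]
  [12] addr=0xec blk=29 s=1: MISS | VC [4, 21, 25]
  [13] addr=0xe2 blk=28 s=0: L1-HIT | VC [4, 21, 25]
  [14] addr=0x8a blk=17 s=1: MISS | VC [4, 21, 25, 29]
  [15] addr=0x20 blk=4 s=0: VC-HIT | VC [28, 21, 25, 29]
  [16] addr=0x44 blk=8 s=0: MISS | VC [21, 25, 29, 4]
  [17] addr=0x26 blk=4 s=0: VC-HIT | VC [21, 25, 29, 8]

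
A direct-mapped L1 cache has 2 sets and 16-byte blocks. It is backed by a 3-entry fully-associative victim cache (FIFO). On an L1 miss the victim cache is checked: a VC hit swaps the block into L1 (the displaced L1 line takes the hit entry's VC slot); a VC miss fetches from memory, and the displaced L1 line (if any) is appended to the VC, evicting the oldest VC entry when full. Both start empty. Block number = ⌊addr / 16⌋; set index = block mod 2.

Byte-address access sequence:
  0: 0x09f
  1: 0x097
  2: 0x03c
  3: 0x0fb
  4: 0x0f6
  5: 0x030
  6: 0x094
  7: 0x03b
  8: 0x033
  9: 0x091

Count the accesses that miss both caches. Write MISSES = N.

MISSES = 3

  [0] addr=0x9f blk=9 s=1: MISS | VC []
  [1] addr=0x97 blk=9 s=1: L1-HIT | VC []
  [2] addr=0x3c blk=3 s=1: MISS | VC [9]
  [3] addr=0xfb blk=15 s=1: MISS | VC [9, 3]
  [4] addr=0xf6 blk=15 s=1: L1-HIT | VC [9, 3]
  [5] addr=0x30 blk=3 s=1: VC-HIT | VC [9, 15]
  [6] addr=0x94 blk=9 s=1: VC-HIT | VC [3, 15]
  [7] addr=0x3b blk=3 s=1: VC-HIT | VC [9, 15]
  [8] addr=0x33 blk=3 s=1: L1-HIT | VC [9, 15]
  [9] addr=0x91 blk=9 s=1: VC-HIT | VC [3, 15]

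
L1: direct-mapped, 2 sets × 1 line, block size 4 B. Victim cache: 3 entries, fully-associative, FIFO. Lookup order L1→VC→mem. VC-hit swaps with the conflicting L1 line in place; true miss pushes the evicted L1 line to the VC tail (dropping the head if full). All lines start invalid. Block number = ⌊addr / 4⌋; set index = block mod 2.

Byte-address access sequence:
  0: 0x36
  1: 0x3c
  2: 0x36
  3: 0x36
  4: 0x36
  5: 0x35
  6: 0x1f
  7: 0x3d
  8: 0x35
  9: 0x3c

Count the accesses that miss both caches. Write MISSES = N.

MISSES = 3

0: 0x36 (blk 13, set 1) → MISS  vc=[]
1: 0x3c (blk 15, set 1) → MISS  vc=[13]
2: 0x36 (blk 13, set 1) → VC-HIT  vc=[15]
3: 0x36 (blk 13, set 1) → L1-HIT  vc=[15]
4: 0x36 (blk 13, set 1) → L1-HIT  vc=[15]
5: 0x35 (blk 13, set 1) → L1-HIT  vc=[15]
6: 0x1f (blk 7, set 1) → MISS  vc=[15, 13]
7: 0x3d (blk 15, set 1) → VC-HIT  vc=[7, 13]
8: 0x35 (blk 13, set 1) → VC-HIT  vc=[7, 15]
9: 0x3c (blk 15, set 1) → VC-HIT  vc=[7, 13]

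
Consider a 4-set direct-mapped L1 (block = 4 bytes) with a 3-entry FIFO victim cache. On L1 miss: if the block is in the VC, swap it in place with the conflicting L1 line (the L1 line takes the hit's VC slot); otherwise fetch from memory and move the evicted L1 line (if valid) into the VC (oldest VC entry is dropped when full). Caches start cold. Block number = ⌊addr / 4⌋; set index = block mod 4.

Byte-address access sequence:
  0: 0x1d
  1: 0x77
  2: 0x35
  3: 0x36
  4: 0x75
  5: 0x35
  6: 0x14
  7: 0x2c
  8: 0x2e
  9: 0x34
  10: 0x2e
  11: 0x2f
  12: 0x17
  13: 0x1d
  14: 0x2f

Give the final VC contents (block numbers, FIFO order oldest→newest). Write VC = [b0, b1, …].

VC = [29, 13, 7]

  [0] addr=0x1d blk=7 s=3: MISS | VC []
  [1] addr=0x77 blk=29 s=1: MISS | VC []
  [2] addr=0x35 blk=13 s=1: MISS | VC [29]
  [3] addr=0x36 blk=13 s=1: L1-HIT | VC [29]
  [4] addr=0x75 blk=29 s=1: VC-HIT | VC [13]
  [5] addr=0x35 blk=13 s=1: VC-HIT | VC [29]
  [6] addr=0x14 blk=5 s=1: MISS | VC [29, 13]
  [7] addr=0x2c blk=11 s=3: MISS | VC [29, 13, 7]
  [8] addr=0x2e blk=11 s=3: L1-HIT | VC [29, 13, 7]
  [9] addr=0x34 blk=13 s=1: VC-HIT | VC [29, 5, 7]
  [10] addr=0x2e blk=11 s=3: L1-HIT | VC [29, 5, 7]
  [11] addr=0x2f blk=11 s=3: L1-HIT | VC [29, 5, 7]
  [12] addr=0x17 blk=5 s=1: VC-HIT | VC [29, 13, 7]
  [13] addr=0x1d blk=7 s=3: VC-HIT | VC [29, 13, 11]
  [14] addr=0x2f blk=11 s=3: VC-HIT | VC [29, 13, 7]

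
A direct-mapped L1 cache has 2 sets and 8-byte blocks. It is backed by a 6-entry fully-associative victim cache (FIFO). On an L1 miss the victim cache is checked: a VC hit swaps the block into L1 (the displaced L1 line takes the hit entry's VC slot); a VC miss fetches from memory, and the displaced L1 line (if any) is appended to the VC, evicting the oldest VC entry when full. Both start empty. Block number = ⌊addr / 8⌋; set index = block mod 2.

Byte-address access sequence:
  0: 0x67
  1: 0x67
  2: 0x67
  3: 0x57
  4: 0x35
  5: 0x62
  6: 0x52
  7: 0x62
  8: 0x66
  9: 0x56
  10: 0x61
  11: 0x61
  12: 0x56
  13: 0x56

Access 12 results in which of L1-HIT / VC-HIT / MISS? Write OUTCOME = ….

OUTCOME = VC-HIT

0: 0x67 (blk 12, set 0) → MISS  vc=[]
1: 0x67 (blk 12, set 0) → L1-HIT  vc=[]
2: 0x67 (blk 12, set 0) → L1-HIT  vc=[]
3: 0x57 (blk 10, set 0) → MISS  vc=[12]
4: 0x35 (blk 6, set 0) → MISS  vc=[12, 10]
5: 0x62 (blk 12, set 0) → VC-HIT  vc=[6, 10]
6: 0x52 (blk 10, set 0) → VC-HIT  vc=[6, 12]
7: 0x62 (blk 12, set 0) → VC-HIT  vc=[6, 10]
8: 0x66 (blk 12, set 0) → L1-HIT  vc=[6, 10]
9: 0x56 (blk 10, set 0) → VC-HIT  vc=[6, 12]
10: 0x61 (blk 12, set 0) → VC-HIT  vc=[6, 10]
11: 0x61 (blk 12, set 0) → L1-HIT  vc=[6, 10]
12: 0x56 (blk 10, set 0) → VC-HIT  vc=[6, 12]
13: 0x56 (blk 10, set 0) → L1-HIT  vc=[6, 12]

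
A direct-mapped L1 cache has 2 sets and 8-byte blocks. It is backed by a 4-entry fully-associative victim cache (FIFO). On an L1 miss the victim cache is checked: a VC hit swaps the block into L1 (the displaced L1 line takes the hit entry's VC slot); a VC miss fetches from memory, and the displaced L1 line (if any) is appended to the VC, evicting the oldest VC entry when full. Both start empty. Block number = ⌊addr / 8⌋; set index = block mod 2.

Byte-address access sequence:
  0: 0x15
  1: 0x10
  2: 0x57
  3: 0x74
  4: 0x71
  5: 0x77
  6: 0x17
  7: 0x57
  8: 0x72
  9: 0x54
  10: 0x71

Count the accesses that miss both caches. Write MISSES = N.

MISSES = 3

0: 0x15 (blk 2, set 0) → MISS  vc=[]
1: 0x10 (blk 2, set 0) → L1-HIT  vc=[]
2: 0x57 (blk 10, set 0) → MISS  vc=[2]
3: 0x74 (blk 14, set 0) → MISS  vc=[2, 10]
4: 0x71 (blk 14, set 0) → L1-HIT  vc=[2, 10]
5: 0x77 (blk 14, set 0) → L1-HIT  vc=[2, 10]
6: 0x17 (blk 2, set 0) → VC-HIT  vc=[14, 10]
7: 0x57 (blk 10, set 0) → VC-HIT  vc=[14, 2]
8: 0x72 (blk 14, set 0) → VC-HIT  vc=[10, 2]
9: 0x54 (blk 10, set 0) → VC-HIT  vc=[14, 2]
10: 0x71 (blk 14, set 0) → VC-HIT  vc=[10, 2]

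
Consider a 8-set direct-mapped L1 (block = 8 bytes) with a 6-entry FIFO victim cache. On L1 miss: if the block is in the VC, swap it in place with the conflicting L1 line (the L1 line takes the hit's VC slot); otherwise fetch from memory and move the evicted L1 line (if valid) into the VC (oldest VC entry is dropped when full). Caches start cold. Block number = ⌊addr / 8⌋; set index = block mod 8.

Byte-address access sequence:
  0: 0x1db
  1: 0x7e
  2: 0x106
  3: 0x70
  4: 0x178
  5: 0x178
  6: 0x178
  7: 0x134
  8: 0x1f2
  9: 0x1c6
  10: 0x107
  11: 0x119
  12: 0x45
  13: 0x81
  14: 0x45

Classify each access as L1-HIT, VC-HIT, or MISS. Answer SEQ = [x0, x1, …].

SEQ = [MISS, MISS, MISS, MISS, MISS, L1-HIT, L1-HIT, MISS, MISS, MISS, VC-HIT, MISS, MISS, MISS, VC-HIT]

0: 0x1db (blk 59, set 3) → MISS  vc=[]
1: 0x7e (blk 15, set 7) → MISS  vc=[]
2: 0x106 (blk 32, set 0) → MISS  vc=[]
3: 0x70 (blk 14, set 6) → MISS  vc=[]
4: 0x178 (blk 47, set 7) → MISS  vc=[15]
5: 0x178 (blk 47, set 7) → L1-HIT  vc=[15]
6: 0x178 (blk 47, set 7) → L1-HIT  vc=[15]
7: 0x134 (blk 38, set 6) → MISS  vc=[15, 14]
8: 0x1f2 (blk 62, set 6) → MISS  vc=[15, 14, 38]
9: 0x1c6 (blk 56, set 0) → MISS  vc=[15, 14, 38, 32]
10: 0x107 (blk 32, set 0) → VC-HIT  vc=[15, 14, 38, 56]
11: 0x119 (blk 35, set 3) → MISS  vc=[15, 14, 38, 56, 59]
12: 0x45 (blk 8, set 0) → MISS  vc=[15, 14, 38, 56, 59, 32]
13: 0x81 (blk 16, set 0) → MISS  vc=[14, 38, 56, 59, 32, 8]
14: 0x45 (blk 8, set 0) → VC-HIT  vc=[14, 38, 56, 59, 32, 16]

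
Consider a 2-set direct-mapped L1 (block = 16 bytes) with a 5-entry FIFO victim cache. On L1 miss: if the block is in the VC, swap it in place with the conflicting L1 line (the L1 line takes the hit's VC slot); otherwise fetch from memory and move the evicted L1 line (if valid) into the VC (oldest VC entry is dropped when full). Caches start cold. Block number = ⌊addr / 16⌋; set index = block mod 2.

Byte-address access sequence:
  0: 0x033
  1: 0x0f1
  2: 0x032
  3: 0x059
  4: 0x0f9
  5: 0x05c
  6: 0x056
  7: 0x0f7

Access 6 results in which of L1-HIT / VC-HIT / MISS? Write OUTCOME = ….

  [0] addr=0x33 blk=3 s=1: MISS | VC []
  [1] addr=0xf1 blk=15 s=1: MISS | VC [3]
  [2] addr=0x32 blk=3 s=1: VC-HIT | VC [15]
  [3] addr=0x59 blk=5 s=1: MISS | VC [15, 3]
  [4] addr=0xf9 blk=15 s=1: VC-HIT | VC [5, 3]
  [5] addr=0x5c blk=5 s=1: VC-HIT | VC [15, 3]
  [6] addr=0x56 blk=5 s=1: L1-HIT | VC [15, 3]
  [7] addr=0xf7 blk=15 s=1: VC-HIT | VC [5, 3]

OUTCOME = L1-HIT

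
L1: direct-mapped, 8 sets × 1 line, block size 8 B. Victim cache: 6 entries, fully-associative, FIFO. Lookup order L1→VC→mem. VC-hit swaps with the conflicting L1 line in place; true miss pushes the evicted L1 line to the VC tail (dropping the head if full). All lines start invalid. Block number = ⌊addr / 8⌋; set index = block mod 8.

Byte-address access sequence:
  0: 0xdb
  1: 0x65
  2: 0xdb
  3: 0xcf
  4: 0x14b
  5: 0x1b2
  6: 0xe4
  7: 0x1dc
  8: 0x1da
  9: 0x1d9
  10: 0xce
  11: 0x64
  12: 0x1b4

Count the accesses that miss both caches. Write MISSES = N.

MISSES = 7

  [0] addr=0xdb blk=27 s=3: MISS | VC []
  [1] addr=0x65 blk=12 s=4: MISS | VC []
  [2] addr=0xdb blk=27 s=3: L1-HIT | VC []
  [3] addr=0xcf blk=25 s=1: MISS | VC []
  [4] addr=0x14b blk=41 s=1: MISS | VC [25]
  [5] addr=0x1b2 blk=54 s=6: MISS | VC [25]
  [6] addr=0xe4 blk=28 s=4: MISS | VC [25, 12]
  [7] addr=0x1dc blk=59 s=3: MISS | VC [25, 12, 27]
  [8] addr=0x1da blk=59 s=3: L1-HIT | VC [25, 12, 27]
  [9] addr=0x1d9 blk=59 s=3: L1-HIT | VC [25, 12, 27]
  [10] addr=0xce blk=25 s=1: VC-HIT | VC [41, 12, 27]
  [11] addr=0x64 blk=12 s=4: VC-HIT | VC [41, 28, 27]
  [12] addr=0x1b4 blk=54 s=6: L1-HIT | VC [41, 28, 27]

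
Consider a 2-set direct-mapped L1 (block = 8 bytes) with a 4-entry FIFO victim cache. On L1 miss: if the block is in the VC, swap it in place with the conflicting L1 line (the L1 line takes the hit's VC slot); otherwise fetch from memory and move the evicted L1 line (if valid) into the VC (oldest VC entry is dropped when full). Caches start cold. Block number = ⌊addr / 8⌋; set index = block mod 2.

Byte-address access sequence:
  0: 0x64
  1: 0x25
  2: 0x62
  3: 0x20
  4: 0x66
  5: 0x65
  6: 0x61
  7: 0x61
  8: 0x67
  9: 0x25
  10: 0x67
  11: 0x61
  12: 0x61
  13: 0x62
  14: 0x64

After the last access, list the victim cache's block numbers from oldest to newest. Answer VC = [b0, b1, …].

#0 0x64→b12/s0 MISS; vc=[]
#1 0x25→b4/s0 MISS; vc=[12]
#2 0x62→b12/s0 VC-HIT; vc=[4]
#3 0x20→b4/s0 VC-HIT; vc=[12]
#4 0x66→b12/s0 VC-HIT; vc=[4]
#5 0x65→b12/s0 L1-HIT; vc=[4]
#6 0x61→b12/s0 L1-HIT; vc=[4]
#7 0x61→b12/s0 L1-HIT; vc=[4]
#8 0x67→b12/s0 L1-HIT; vc=[4]
#9 0x25→b4/s0 VC-HIT; vc=[12]
#10 0x67→b12/s0 VC-HIT; vc=[4]
#11 0x61→b12/s0 L1-HIT; vc=[4]
#12 0x61→b12/s0 L1-HIT; vc=[4]
#13 0x62→b12/s0 L1-HIT; vc=[4]
#14 0x64→b12/s0 L1-HIT; vc=[4]

VC = [4]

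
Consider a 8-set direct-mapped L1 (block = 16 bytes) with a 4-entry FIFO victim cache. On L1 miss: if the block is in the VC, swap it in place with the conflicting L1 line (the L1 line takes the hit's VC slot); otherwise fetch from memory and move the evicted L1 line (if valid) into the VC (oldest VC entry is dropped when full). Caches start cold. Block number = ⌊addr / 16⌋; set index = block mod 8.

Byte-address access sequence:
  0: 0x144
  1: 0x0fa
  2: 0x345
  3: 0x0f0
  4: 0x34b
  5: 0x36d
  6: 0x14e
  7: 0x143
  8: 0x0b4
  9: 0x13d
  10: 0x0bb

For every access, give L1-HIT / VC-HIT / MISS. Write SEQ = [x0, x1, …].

SEQ = [MISS, MISS, MISS, L1-HIT, L1-HIT, MISS, VC-HIT, L1-HIT, MISS, MISS, VC-HIT]

0: 0x144 (blk 20, set 4) → MISS  vc=[]
1: 0xfa (blk 15, set 7) → MISS  vc=[]
2: 0x345 (blk 52, set 4) → MISS  vc=[20]
3: 0xf0 (blk 15, set 7) → L1-HIT  vc=[20]
4: 0x34b (blk 52, set 4) → L1-HIT  vc=[20]
5: 0x36d (blk 54, set 6) → MISS  vc=[20]
6: 0x14e (blk 20, set 4) → VC-HIT  vc=[52]
7: 0x143 (blk 20, set 4) → L1-HIT  vc=[52]
8: 0xb4 (blk 11, set 3) → MISS  vc=[52]
9: 0x13d (blk 19, set 3) → MISS  vc=[52, 11]
10: 0xbb (blk 11, set 3) → VC-HIT  vc=[52, 19]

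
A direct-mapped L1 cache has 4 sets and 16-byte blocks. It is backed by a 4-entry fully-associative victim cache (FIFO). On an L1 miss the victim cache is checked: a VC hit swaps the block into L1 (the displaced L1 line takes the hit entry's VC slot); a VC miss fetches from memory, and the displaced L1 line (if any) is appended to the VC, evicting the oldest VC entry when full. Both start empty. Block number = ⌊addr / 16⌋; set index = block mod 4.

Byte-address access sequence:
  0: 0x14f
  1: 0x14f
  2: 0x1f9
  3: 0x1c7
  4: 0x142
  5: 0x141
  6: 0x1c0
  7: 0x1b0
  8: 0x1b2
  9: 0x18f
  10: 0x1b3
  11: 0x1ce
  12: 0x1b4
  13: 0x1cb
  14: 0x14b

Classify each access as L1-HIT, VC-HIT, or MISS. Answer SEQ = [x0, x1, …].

#0 0x14f→b20/s0 MISS; vc=[]
#1 0x14f→b20/s0 L1-HIT; vc=[]
#2 0x1f9→b31/s3 MISS; vc=[]
#3 0x1c7→b28/s0 MISS; vc=[20]
#4 0x142→b20/s0 VC-HIT; vc=[28]
#5 0x141→b20/s0 L1-HIT; vc=[28]
#6 0x1c0→b28/s0 VC-HIT; vc=[20]
#7 0x1b0→b27/s3 MISS; vc=[20,31]
#8 0x1b2→b27/s3 L1-HIT; vc=[20,31]
#9 0x18f→b24/s0 MISS; vc=[20,31,28]
#10 0x1b3→b27/s3 L1-HIT; vc=[20,31,28]
#11 0x1ce→b28/s0 VC-HIT; vc=[20,31,24]
#12 0x1b4→b27/s3 L1-HIT; vc=[20,31,24]
#13 0x1cb→b28/s0 L1-HIT; vc=[20,31,24]
#14 0x14b→b20/s0 VC-HIT; vc=[28,31,24]

SEQ = [MISS, L1-HIT, MISS, MISS, VC-HIT, L1-HIT, VC-HIT, MISS, L1-HIT, MISS, L1-HIT, VC-HIT, L1-HIT, L1-HIT, VC-HIT]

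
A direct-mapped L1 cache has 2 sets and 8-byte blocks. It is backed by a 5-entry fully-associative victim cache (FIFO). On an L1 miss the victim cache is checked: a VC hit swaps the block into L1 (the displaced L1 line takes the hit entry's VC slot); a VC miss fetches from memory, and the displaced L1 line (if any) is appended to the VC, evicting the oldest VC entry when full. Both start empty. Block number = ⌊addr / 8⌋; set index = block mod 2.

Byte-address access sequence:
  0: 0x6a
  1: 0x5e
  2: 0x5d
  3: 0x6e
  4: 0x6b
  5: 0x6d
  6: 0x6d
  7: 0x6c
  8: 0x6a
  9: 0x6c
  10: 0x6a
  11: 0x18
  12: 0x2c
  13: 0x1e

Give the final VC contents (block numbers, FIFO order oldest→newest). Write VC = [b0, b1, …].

VC = [11, 13, 5]

#0 0x6a→b13/s1 MISS; vc=[]
#1 0x5e→b11/s1 MISS; vc=[13]
#2 0x5d→b11/s1 L1-HIT; vc=[13]
#3 0x6e→b13/s1 VC-HIT; vc=[11]
#4 0x6b→b13/s1 L1-HIT; vc=[11]
#5 0x6d→b13/s1 L1-HIT; vc=[11]
#6 0x6d→b13/s1 L1-HIT; vc=[11]
#7 0x6c→b13/s1 L1-HIT; vc=[11]
#8 0x6a→b13/s1 L1-HIT; vc=[11]
#9 0x6c→b13/s1 L1-HIT; vc=[11]
#10 0x6a→b13/s1 L1-HIT; vc=[11]
#11 0x18→b3/s1 MISS; vc=[11,13]
#12 0x2c→b5/s1 MISS; vc=[11,13,3]
#13 0x1e→b3/s1 VC-HIT; vc=[11,13,5]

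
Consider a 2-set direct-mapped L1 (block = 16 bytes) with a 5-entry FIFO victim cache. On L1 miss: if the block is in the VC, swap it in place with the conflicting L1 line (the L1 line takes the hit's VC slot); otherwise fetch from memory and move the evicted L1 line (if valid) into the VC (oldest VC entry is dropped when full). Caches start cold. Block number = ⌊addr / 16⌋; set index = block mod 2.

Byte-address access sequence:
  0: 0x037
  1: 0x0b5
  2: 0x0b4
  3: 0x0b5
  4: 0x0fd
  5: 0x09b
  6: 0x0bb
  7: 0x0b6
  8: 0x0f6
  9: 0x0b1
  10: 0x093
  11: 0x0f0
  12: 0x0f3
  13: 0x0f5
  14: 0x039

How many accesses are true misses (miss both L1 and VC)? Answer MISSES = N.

MISSES = 4

0: 0x37 (blk 3, set 1) → MISS  vc=[]
1: 0xb5 (blk 11, set 1) → MISS  vc=[3]
2: 0xb4 (blk 11, set 1) → L1-HIT  vc=[3]
3: 0xb5 (blk 11, set 1) → L1-HIT  vc=[3]
4: 0xfd (blk 15, set 1) → MISS  vc=[3, 11]
5: 0x9b (blk 9, set 1) → MISS  vc=[3, 11, 15]
6: 0xbb (blk 11, set 1) → VC-HIT  vc=[3, 9, 15]
7: 0xb6 (blk 11, set 1) → L1-HIT  vc=[3, 9, 15]
8: 0xf6 (blk 15, set 1) → VC-HIT  vc=[3, 9, 11]
9: 0xb1 (blk 11, set 1) → VC-HIT  vc=[3, 9, 15]
10: 0x93 (blk 9, set 1) → VC-HIT  vc=[3, 11, 15]
11: 0xf0 (blk 15, set 1) → VC-HIT  vc=[3, 11, 9]
12: 0xf3 (blk 15, set 1) → L1-HIT  vc=[3, 11, 9]
13: 0xf5 (blk 15, set 1) → L1-HIT  vc=[3, 11, 9]
14: 0x39 (blk 3, set 1) → VC-HIT  vc=[15, 11, 9]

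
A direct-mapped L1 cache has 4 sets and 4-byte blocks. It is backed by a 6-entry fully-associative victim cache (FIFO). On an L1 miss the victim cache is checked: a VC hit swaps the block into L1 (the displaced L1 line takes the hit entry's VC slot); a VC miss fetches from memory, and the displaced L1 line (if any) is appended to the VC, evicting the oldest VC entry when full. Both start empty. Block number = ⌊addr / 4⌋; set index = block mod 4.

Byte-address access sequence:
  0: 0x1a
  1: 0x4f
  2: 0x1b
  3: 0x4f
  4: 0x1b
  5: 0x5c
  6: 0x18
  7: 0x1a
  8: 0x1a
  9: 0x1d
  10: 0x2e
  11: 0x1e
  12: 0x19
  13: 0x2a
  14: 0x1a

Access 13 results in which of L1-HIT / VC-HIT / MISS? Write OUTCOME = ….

OUTCOME = MISS

  [0] addr=0x1a blk=6 s=2: MISS | VC []
  [1] addr=0x4f blk=19 s=3: MISS | VC []
  [2] addr=0x1b blk=6 s=2: L1-HIT | VC []
  [3] addr=0x4f blk=19 s=3: L1-HIT | VC []
  [4] addr=0x1b blk=6 s=2: L1-HIT | VC []
  [5] addr=0x5c blk=23 s=3: MISS | VC [19]
  [6] addr=0x18 blk=6 s=2: L1-HIT | VC [19]
  [7] addr=0x1a blk=6 s=2: L1-HIT | VC [19]
  [8] addr=0x1a blk=6 s=2: L1-HIT | VC [19]
  [9] addr=0x1d blk=7 s=3: MISS | VC [19, 23]
  [10] addr=0x2e blk=11 s=3: MISS | VC [19, 23, 7]
  [11] addr=0x1e blk=7 s=3: VC-HIT | VC [19, 23, 11]
  [12] addr=0x19 blk=6 s=2: L1-HIT | VC [19, 23, 11]
  [13] addr=0x2a blk=10 s=2: MISS | VC [19, 23, 11, 6]
  [14] addr=0x1a blk=6 s=2: VC-HIT | VC [19, 23, 11, 10]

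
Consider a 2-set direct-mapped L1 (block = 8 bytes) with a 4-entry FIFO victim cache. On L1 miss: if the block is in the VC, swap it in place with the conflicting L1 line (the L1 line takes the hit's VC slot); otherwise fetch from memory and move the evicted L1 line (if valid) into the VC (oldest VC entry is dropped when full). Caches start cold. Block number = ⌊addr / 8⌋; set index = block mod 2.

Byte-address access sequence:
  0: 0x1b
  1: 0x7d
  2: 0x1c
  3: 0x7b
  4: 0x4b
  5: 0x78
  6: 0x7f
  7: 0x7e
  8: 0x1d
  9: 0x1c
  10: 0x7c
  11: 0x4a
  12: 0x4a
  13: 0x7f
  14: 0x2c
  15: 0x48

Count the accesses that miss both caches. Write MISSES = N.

#0 0x1b→b3/s1 MISS; vc=[]
#1 0x7d→b15/s1 MISS; vc=[3]
#2 0x1c→b3/s1 VC-HIT; vc=[15]
#3 0x7b→b15/s1 VC-HIT; vc=[3]
#4 0x4b→b9/s1 MISS; vc=[3,15]
#5 0x78→b15/s1 VC-HIT; vc=[3,9]
#6 0x7f→b15/s1 L1-HIT; vc=[3,9]
#7 0x7e→b15/s1 L1-HIT; vc=[3,9]
#8 0x1d→b3/s1 VC-HIT; vc=[15,9]
#9 0x1c→b3/s1 L1-HIT; vc=[15,9]
#10 0x7c→b15/s1 VC-HIT; vc=[3,9]
#11 0x4a→b9/s1 VC-HIT; vc=[3,15]
#12 0x4a→b9/s1 L1-HIT; vc=[3,15]
#13 0x7f→b15/s1 VC-HIT; vc=[3,9]
#14 0x2c→b5/s1 MISS; vc=[3,9,15]
#15 0x48→b9/s1 VC-HIT; vc=[3,5,15]

MISSES = 4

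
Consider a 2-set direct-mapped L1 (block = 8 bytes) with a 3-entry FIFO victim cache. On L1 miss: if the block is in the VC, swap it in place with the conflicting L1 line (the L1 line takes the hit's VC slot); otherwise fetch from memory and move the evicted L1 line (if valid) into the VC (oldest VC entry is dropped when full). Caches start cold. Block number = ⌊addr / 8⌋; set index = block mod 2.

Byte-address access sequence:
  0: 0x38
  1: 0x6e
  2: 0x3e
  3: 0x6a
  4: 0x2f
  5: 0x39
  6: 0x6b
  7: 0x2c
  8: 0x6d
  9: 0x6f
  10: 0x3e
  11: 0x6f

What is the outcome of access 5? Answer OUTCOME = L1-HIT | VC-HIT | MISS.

0: 0x38 (blk 7, set 1) → MISS  vc=[]
1: 0x6e (blk 13, set 1) → MISS  vc=[7]
2: 0x3e (blk 7, set 1) → VC-HIT  vc=[13]
3: 0x6a (blk 13, set 1) → VC-HIT  vc=[7]
4: 0x2f (blk 5, set 1) → MISS  vc=[7, 13]
5: 0x39 (blk 7, set 1) → VC-HIT  vc=[5, 13]
6: 0x6b (blk 13, set 1) → VC-HIT  vc=[5, 7]
7: 0x2c (blk 5, set 1) → VC-HIT  vc=[13, 7]
8: 0x6d (blk 13, set 1) → VC-HIT  vc=[5, 7]
9: 0x6f (blk 13, set 1) → L1-HIT  vc=[5, 7]
10: 0x3e (blk 7, set 1) → VC-HIT  vc=[5, 13]
11: 0x6f (blk 13, set 1) → VC-HIT  vc=[5, 7]

OUTCOME = VC-HIT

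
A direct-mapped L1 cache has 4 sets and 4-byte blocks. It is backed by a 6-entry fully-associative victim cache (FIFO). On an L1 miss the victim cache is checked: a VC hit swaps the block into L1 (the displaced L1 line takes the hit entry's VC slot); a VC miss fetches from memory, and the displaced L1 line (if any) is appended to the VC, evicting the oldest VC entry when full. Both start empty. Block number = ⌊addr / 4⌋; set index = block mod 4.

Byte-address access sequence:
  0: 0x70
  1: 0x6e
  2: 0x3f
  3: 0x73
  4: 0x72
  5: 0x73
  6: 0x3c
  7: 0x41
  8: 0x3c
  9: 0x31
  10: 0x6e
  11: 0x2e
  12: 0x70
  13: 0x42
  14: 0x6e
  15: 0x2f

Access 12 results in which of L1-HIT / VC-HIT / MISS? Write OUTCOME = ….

#0 0x70→b28/s0 MISS; vc=[]
#1 0x6e→b27/s3 MISS; vc=[]
#2 0x3f→b15/s3 MISS; vc=[27]
#3 0x73→b28/s0 L1-HIT; vc=[27]
#4 0x72→b28/s0 L1-HIT; vc=[27]
#5 0x73→b28/s0 L1-HIT; vc=[27]
#6 0x3c→b15/s3 L1-HIT; vc=[27]
#7 0x41→b16/s0 MISS; vc=[27,28]
#8 0x3c→b15/s3 L1-HIT; vc=[27,28]
#9 0x31→b12/s0 MISS; vc=[27,28,16]
#10 0x6e→b27/s3 VC-HIT; vc=[15,28,16]
#11 0x2e→b11/s3 MISS; vc=[15,28,16,27]
#12 0x70→b28/s0 VC-HIT; vc=[15,12,16,27]
#13 0x42→b16/s0 VC-HIT; vc=[15,12,28,27]
#14 0x6e→b27/s3 VC-HIT; vc=[15,12,28,11]
#15 0x2f→b11/s3 VC-HIT; vc=[15,12,28,27]

OUTCOME = VC-HIT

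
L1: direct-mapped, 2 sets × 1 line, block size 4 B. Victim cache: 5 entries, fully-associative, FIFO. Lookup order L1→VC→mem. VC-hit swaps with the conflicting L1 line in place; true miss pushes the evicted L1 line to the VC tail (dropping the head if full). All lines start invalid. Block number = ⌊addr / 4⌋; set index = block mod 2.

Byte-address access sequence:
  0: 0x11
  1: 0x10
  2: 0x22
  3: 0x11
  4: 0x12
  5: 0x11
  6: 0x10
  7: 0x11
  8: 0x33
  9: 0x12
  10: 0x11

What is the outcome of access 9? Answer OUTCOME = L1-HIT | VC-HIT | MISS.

OUTCOME = VC-HIT

0: 0x11 (blk 4, set 0) → MISS  vc=[]
1: 0x10 (blk 4, set 0) → L1-HIT  vc=[]
2: 0x22 (blk 8, set 0) → MISS  vc=[4]
3: 0x11 (blk 4, set 0) → VC-HIT  vc=[8]
4: 0x12 (blk 4, set 0) → L1-HIT  vc=[8]
5: 0x11 (blk 4, set 0) → L1-HIT  vc=[8]
6: 0x10 (blk 4, set 0) → L1-HIT  vc=[8]
7: 0x11 (blk 4, set 0) → L1-HIT  vc=[8]
8: 0x33 (blk 12, set 0) → MISS  vc=[8, 4]
9: 0x12 (blk 4, set 0) → VC-HIT  vc=[8, 12]
10: 0x11 (blk 4, set 0) → L1-HIT  vc=[8, 12]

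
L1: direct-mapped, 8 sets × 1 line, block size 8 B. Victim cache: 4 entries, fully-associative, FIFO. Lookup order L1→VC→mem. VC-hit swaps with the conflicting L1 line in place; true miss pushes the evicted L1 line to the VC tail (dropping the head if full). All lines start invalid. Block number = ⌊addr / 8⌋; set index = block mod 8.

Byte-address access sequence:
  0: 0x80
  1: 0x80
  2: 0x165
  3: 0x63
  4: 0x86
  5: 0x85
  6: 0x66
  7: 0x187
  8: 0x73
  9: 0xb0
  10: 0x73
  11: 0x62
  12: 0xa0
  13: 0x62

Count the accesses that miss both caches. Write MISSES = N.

  [0] addr=0x80 blk=16 s=0: MISS | VC []
  [1] addr=0x80 blk=16 s=0: L1-HIT | VC []
  [2] addr=0x165 blk=44 s=4: MISS | VC []
  [3] addr=0x63 blk=12 s=4: MISS | VC [44]
  [4] addr=0x86 blk=16 s=0: L1-HIT | VC [44]
  [5] addr=0x85 blk=16 s=0: L1-HIT | VC [44]
  [6] addr=0x66 blk=12 s=4: L1-HIT | VC [44]
  [7] addr=0x187 blk=48 s=0: MISS | VC [44, 16]
  [8] addr=0x73 blk=14 s=6: MISS | VC [44, 16]
  [9] addr=0xb0 blk=22 s=6: MISS | VC [44, 16, 14]
  [10] addr=0x73 blk=14 s=6: VC-HIT | VC [44, 16, 22]
  [11] addr=0x62 blk=12 s=4: L1-HIT | VC [44, 16, 22]
  [12] addr=0xa0 blk=20 s=4: MISS | VC [44, 16, 22, 12]
  [13] addr=0x62 blk=12 s=4: VC-HIT | VC [44, 16, 22, 20]

MISSES = 7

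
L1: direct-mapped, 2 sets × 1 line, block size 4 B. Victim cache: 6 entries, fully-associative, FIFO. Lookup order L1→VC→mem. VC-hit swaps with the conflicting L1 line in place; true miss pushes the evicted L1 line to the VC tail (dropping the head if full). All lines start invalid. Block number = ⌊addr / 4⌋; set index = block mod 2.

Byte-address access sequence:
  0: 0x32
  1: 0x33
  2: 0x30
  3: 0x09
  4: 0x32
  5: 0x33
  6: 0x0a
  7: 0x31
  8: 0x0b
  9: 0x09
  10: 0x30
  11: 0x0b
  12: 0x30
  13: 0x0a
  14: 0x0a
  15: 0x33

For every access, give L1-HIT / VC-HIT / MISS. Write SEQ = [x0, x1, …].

  [0] addr=0x32 blk=12 s=0: MISS | VC []
  [1] addr=0x33 blk=12 s=0: L1-HIT | VC []
  [2] addr=0x30 blk=12 s=0: L1-HIT | VC []
  [3] addr=0x9 blk=2 s=0: MISS | VC [12]
  [4] addr=0x32 blk=12 s=0: VC-HIT | VC [2]
  [5] addr=0x33 blk=12 s=0: L1-HIT | VC [2]
  [6] addr=0xa blk=2 s=0: VC-HIT | VC [12]
  [7] addr=0x31 blk=12 s=0: VC-HIT | VC [2]
  [8] addr=0xb blk=2 s=0: VC-HIT | VC [12]
  [9] addr=0x9 blk=2 s=0: L1-HIT | VC [12]
  [10] addr=0x30 blk=12 s=0: VC-HIT | VC [2]
  [11] addr=0xb blk=2 s=0: VC-HIT | VC [12]
  [12] addr=0x30 blk=12 s=0: VC-HIT | VC [2]
  [13] addr=0xa blk=2 s=0: VC-HIT | VC [12]
  [14] addr=0xa blk=2 s=0: L1-HIT | VC [12]
  [15] addr=0x33 blk=12 s=0: VC-HIT | VC [2]

SEQ = [MISS, L1-HIT, L1-HIT, MISS, VC-HIT, L1-HIT, VC-HIT, VC-HIT, VC-HIT, L1-HIT, VC-HIT, VC-HIT, VC-HIT, VC-HIT, L1-HIT, VC-HIT]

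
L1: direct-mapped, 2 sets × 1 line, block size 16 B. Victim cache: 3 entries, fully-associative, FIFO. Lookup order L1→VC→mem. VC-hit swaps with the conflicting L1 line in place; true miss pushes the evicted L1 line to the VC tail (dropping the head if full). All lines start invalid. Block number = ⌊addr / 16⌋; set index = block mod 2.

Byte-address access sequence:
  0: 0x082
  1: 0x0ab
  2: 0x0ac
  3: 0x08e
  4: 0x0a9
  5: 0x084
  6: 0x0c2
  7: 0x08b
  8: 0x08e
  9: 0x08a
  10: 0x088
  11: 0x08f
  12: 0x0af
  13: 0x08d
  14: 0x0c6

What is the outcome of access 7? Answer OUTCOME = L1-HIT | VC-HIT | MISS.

#0 0x82→b8/s0 MISS; vc=[]
#1 0xab→b10/s0 MISS; vc=[8]
#2 0xac→b10/s0 L1-HIT; vc=[8]
#3 0x8e→b8/s0 VC-HIT; vc=[10]
#4 0xa9→b10/s0 VC-HIT; vc=[8]
#5 0x84→b8/s0 VC-HIT; vc=[10]
#6 0xc2→b12/s0 MISS; vc=[10,8]
#7 0x8b→b8/s0 VC-HIT; vc=[10,12]
#8 0x8e→b8/s0 L1-HIT; vc=[10,12]
#9 0x8a→b8/s0 L1-HIT; vc=[10,12]
#10 0x88→b8/s0 L1-HIT; vc=[10,12]
#11 0x8f→b8/s0 L1-HIT; vc=[10,12]
#12 0xaf→b10/s0 VC-HIT; vc=[8,12]
#13 0x8d→b8/s0 VC-HIT; vc=[10,12]
#14 0xc6→b12/s0 VC-HIT; vc=[10,8]

OUTCOME = VC-HIT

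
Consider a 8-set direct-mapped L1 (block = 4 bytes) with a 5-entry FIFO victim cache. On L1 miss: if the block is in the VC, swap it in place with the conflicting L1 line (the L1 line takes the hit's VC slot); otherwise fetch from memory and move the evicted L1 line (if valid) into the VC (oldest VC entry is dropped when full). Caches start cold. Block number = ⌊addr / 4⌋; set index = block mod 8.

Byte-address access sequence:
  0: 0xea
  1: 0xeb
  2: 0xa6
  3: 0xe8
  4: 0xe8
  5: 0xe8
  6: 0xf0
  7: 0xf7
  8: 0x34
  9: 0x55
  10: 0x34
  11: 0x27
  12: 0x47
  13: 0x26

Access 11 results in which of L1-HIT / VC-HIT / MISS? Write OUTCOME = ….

OUTCOME = MISS

#0 0xea→b58/s2 MISS; vc=[]
#1 0xeb→b58/s2 L1-HIT; vc=[]
#2 0xa6→b41/s1 MISS; vc=[]
#3 0xe8→b58/s2 L1-HIT; vc=[]
#4 0xe8→b58/s2 L1-HIT; vc=[]
#5 0xe8→b58/s2 L1-HIT; vc=[]
#6 0xf0→b60/s4 MISS; vc=[]
#7 0xf7→b61/s5 MISS; vc=[]
#8 0x34→b13/s5 MISS; vc=[61]
#9 0x55→b21/s5 MISS; vc=[61,13]
#10 0x34→b13/s5 VC-HIT; vc=[61,21]
#11 0x27→b9/s1 MISS; vc=[61,21,41]
#12 0x47→b17/s1 MISS; vc=[61,21,41,9]
#13 0x26→b9/s1 VC-HIT; vc=[61,21,41,17]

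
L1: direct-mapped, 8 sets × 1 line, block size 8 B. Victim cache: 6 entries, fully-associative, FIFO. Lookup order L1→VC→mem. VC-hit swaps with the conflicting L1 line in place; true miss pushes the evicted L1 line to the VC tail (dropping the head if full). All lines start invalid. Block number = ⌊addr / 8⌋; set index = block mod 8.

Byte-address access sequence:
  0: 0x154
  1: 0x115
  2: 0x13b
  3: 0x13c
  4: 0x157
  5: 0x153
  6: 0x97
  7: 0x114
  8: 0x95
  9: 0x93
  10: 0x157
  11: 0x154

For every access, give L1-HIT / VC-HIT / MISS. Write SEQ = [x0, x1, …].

SEQ = [MISS, MISS, MISS, L1-HIT, VC-HIT, L1-HIT, MISS, VC-HIT, VC-HIT, L1-HIT, VC-HIT, L1-HIT]

0: 0x154 (blk 42, set 2) → MISS  vc=[]
1: 0x115 (blk 34, set 2) → MISS  vc=[42]
2: 0x13b (blk 39, set 7) → MISS  vc=[42]
3: 0x13c (blk 39, set 7) → L1-HIT  vc=[42]
4: 0x157 (blk 42, set 2) → VC-HIT  vc=[34]
5: 0x153 (blk 42, set 2) → L1-HIT  vc=[34]
6: 0x97 (blk 18, set 2) → MISS  vc=[34, 42]
7: 0x114 (blk 34, set 2) → VC-HIT  vc=[18, 42]
8: 0x95 (blk 18, set 2) → VC-HIT  vc=[34, 42]
9: 0x93 (blk 18, set 2) → L1-HIT  vc=[34, 42]
10: 0x157 (blk 42, set 2) → VC-HIT  vc=[34, 18]
11: 0x154 (blk 42, set 2) → L1-HIT  vc=[34, 18]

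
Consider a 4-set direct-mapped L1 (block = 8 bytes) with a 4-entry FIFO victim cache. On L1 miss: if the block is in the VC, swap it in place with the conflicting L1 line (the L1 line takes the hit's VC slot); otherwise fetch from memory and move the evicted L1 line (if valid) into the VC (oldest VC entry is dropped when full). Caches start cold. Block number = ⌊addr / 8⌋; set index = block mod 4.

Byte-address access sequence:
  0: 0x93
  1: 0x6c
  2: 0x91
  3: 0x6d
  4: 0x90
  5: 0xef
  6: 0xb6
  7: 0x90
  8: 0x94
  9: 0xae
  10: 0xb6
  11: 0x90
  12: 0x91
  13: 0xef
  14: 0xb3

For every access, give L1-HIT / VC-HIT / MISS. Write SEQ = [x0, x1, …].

SEQ = [MISS, MISS, L1-HIT, L1-HIT, L1-HIT, MISS, MISS, VC-HIT, L1-HIT, MISS, VC-HIT, VC-HIT, L1-HIT, VC-HIT, VC-HIT]

0: 0x93 (blk 18, set 2) → MISS  vc=[]
1: 0x6c (blk 13, set 1) → MISS  vc=[]
2: 0x91 (blk 18, set 2) → L1-HIT  vc=[]
3: 0x6d (blk 13, set 1) → L1-HIT  vc=[]
4: 0x90 (blk 18, set 2) → L1-HIT  vc=[]
5: 0xef (blk 29, set 1) → MISS  vc=[13]
6: 0xb6 (blk 22, set 2) → MISS  vc=[13, 18]
7: 0x90 (blk 18, set 2) → VC-HIT  vc=[13, 22]
8: 0x94 (blk 18, set 2) → L1-HIT  vc=[13, 22]
9: 0xae (blk 21, set 1) → MISS  vc=[13, 22, 29]
10: 0xb6 (blk 22, set 2) → VC-HIT  vc=[13, 18, 29]
11: 0x90 (blk 18, set 2) → VC-HIT  vc=[13, 22, 29]
12: 0x91 (blk 18, set 2) → L1-HIT  vc=[13, 22, 29]
13: 0xef (blk 29, set 1) → VC-HIT  vc=[13, 22, 21]
14: 0xb3 (blk 22, set 2) → VC-HIT  vc=[13, 18, 21]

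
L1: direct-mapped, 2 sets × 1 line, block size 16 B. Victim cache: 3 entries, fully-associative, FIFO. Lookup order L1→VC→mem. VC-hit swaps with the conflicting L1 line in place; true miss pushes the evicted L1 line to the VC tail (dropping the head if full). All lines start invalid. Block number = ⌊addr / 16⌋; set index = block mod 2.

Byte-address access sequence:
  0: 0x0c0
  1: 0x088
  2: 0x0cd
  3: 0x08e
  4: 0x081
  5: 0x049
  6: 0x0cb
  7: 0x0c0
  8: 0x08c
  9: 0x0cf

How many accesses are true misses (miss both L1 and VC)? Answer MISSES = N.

MISSES = 3

0: 0xc0 (blk 12, set 0) → MISS  vc=[]
1: 0x88 (blk 8, set 0) → MISS  vc=[12]
2: 0xcd (blk 12, set 0) → VC-HIT  vc=[8]
3: 0x8e (blk 8, set 0) → VC-HIT  vc=[12]
4: 0x81 (blk 8, set 0) → L1-HIT  vc=[12]
5: 0x49 (blk 4, set 0) → MISS  vc=[12, 8]
6: 0xcb (blk 12, set 0) → VC-HIT  vc=[4, 8]
7: 0xc0 (blk 12, set 0) → L1-HIT  vc=[4, 8]
8: 0x8c (blk 8, set 0) → VC-HIT  vc=[4, 12]
9: 0xcf (blk 12, set 0) → VC-HIT  vc=[4, 8]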